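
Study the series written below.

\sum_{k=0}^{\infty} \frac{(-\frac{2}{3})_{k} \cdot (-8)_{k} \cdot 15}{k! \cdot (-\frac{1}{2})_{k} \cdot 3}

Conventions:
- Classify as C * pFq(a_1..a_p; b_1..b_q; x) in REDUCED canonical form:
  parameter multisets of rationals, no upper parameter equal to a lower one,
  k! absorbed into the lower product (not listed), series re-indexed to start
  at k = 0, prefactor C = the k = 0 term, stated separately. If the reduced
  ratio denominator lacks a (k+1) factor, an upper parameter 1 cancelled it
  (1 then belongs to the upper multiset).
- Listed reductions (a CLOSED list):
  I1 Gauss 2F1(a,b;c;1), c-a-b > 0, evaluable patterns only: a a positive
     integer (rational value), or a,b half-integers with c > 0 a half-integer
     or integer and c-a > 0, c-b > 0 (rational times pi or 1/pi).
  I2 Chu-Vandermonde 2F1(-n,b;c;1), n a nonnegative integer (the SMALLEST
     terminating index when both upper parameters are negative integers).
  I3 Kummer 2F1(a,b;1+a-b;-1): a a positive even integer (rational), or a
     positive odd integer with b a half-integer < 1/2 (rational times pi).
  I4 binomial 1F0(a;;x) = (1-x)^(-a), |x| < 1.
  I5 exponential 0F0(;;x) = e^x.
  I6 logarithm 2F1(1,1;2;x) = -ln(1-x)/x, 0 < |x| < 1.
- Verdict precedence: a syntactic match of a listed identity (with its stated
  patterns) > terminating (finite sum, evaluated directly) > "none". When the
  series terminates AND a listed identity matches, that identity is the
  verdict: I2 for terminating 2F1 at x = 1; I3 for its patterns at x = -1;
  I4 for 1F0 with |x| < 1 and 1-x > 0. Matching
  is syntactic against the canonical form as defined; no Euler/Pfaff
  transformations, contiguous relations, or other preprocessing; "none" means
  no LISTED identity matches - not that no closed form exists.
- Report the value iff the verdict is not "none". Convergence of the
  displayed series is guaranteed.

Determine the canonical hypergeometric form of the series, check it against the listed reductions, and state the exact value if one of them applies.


With C = 5: the canonical form is 2F1(-8, -\frac{2}{3}; -\frac{1}{2}; 1). Verdict at x = 1: Chu-Vandermonde (I2) matches (terminating 2F1 at x = 1 with n = 8, b = -2/3, c = -\frac{1}{2}). Hence: -\frac{23427475}{1948617}.

Structural cue: t_0 = 5 here, and the constant factors (prefactor 5) combine into one prefactor.
Adjacent-term ratio: r(k) = 1 * (k-8) (k-\frac{2}{3}) / [(k-\frac{1}{2}) (k+1)] - rational in k, leading ratio 1; with t_0 = 5, classification follows.


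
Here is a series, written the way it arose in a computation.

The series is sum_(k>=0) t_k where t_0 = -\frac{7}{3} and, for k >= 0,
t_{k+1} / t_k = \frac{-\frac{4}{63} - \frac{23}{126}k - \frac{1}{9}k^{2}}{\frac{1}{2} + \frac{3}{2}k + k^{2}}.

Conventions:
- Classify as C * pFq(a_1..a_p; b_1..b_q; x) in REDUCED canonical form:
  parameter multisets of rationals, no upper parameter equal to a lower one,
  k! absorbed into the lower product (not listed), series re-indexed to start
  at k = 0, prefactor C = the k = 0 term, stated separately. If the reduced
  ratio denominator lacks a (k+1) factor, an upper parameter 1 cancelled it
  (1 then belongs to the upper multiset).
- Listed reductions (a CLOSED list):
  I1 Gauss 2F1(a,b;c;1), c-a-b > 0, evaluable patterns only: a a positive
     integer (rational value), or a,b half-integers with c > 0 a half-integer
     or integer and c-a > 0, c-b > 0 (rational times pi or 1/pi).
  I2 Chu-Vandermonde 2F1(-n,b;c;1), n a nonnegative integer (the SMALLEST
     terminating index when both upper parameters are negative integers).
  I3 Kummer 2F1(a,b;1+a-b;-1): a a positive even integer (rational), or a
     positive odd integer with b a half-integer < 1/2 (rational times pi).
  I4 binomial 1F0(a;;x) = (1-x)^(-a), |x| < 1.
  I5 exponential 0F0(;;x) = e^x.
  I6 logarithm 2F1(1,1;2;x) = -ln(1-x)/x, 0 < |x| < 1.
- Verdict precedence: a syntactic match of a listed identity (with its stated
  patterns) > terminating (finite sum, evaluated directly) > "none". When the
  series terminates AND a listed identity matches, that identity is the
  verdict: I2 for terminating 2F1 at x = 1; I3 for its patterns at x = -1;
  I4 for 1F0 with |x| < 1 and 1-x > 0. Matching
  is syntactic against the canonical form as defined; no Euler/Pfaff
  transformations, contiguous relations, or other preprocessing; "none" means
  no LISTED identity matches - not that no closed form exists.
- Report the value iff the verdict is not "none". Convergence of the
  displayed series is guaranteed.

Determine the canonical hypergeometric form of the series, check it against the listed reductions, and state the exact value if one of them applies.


Structural cue: t_0 = -\frac{7}{3} here, and factor the ratio over Q (C = -7/3): negated roots = parameters.
Consecutive-term ratio: r(k) = -\frac{1}{9} * (k+\frac{8}{7}) / [(k+1)] - rational; roots negated = parameters, x = -\frac{1}{9}, C = -\frac{7}{3}.

Reduced: x = -\frac{1}{9}, 1F0, upper = {\frac{8}{7}}, lower = {-}, C = -\frac{7}{3}. Verdict: the I4 binomial reduction fires (the 1F0 binomial series: exponent -8/7, x = -\frac{1}{9}). Its exact value is \left(-\frac{7}{3}\right) \cdot \left(\frac{10}{9}\right)^{-\frac{8}{7}}.


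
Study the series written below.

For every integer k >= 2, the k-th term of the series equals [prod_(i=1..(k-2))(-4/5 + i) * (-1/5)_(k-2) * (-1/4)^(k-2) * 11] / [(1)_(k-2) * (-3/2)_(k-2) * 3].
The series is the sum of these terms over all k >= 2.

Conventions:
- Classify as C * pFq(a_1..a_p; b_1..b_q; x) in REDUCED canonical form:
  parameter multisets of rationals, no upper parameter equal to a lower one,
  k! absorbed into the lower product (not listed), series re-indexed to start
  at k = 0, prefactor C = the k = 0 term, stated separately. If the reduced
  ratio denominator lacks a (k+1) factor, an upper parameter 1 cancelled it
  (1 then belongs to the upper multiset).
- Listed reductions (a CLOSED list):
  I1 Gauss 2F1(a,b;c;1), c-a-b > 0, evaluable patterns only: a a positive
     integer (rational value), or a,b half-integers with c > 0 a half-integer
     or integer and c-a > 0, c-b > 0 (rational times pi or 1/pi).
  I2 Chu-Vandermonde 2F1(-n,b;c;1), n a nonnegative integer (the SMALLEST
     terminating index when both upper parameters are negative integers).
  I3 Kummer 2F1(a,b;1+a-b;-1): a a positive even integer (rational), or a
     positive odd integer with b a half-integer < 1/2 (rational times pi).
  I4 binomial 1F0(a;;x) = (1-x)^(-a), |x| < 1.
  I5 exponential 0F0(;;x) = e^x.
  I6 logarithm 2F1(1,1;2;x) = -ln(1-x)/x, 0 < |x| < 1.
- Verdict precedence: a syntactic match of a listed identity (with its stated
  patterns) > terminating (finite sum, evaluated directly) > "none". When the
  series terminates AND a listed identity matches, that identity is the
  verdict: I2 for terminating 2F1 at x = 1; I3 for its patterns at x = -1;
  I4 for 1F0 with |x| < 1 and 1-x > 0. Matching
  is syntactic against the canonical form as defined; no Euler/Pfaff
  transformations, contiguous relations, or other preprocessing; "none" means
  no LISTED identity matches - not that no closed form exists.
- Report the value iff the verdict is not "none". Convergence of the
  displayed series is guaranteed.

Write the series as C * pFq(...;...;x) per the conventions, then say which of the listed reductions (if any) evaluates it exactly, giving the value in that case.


With C = 11/3: the canonical form is 2F1(-1/5, 1/5; -3/2; -1/4). Verdict: none - this 2F1 at x = -1/4 matches no listed pattern, and upper {-1/5, 1/5} holds no stopper.

First insight: x = (-1/4) and the running product (C = 11/3, x = -1/4) telescopes to a rising factorial.
Adjacent-term ratio: r(k) = (-1/4) * (k-1/5) (k+1/5) / [(k-3/2) (k+1)] ; factor over Q: parameters, x = (-1/4), and C = 11/3.


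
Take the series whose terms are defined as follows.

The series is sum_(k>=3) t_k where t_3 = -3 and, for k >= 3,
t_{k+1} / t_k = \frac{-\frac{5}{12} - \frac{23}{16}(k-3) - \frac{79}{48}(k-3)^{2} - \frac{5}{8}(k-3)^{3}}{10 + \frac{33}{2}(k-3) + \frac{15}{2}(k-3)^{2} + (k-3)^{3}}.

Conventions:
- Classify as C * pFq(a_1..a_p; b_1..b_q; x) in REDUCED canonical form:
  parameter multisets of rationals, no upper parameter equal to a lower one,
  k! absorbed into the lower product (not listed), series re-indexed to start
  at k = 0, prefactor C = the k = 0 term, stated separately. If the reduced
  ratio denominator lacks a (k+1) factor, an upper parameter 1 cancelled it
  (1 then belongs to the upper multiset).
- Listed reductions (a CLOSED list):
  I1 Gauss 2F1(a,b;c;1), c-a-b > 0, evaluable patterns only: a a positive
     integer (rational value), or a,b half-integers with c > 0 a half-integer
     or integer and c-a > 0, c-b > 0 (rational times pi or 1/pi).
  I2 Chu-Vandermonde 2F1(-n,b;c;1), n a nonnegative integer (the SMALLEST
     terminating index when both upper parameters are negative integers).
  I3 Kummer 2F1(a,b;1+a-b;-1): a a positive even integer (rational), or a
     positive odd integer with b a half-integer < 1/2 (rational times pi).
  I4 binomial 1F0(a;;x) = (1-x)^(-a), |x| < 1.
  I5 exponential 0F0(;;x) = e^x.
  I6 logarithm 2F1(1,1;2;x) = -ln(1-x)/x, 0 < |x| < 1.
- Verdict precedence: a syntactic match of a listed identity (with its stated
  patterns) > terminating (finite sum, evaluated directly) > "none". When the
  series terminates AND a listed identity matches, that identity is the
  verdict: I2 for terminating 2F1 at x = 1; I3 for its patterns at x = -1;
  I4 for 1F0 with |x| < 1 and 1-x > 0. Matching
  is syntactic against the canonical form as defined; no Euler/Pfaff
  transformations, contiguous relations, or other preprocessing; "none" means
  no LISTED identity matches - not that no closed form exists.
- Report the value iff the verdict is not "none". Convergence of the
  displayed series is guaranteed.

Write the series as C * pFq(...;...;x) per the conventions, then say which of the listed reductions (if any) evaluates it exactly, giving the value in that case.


First insight: x = -\frac{5}{8} and factor the ratio over Q (prefactor -3): negated roots = parameters.
Term ratio: r(k) = -\frac{5}{8} * (k+\frac{4}{5}) (k+\frac{5}{6}) (k+1) / [(k+\frac{5}{2}) (k+4) (k+1)] - rational in k. x = -\frac{5}{8}; t_0 = -3; negate the roots.

Canonical form: C = -3 times 3F2 with upper {\frac{4}{5}, \frac{5}{6}, 1}, lower {\frac{5}{2}, 4}, x = -\frac{5}{8}. Verdict: none here - no I1-I6 shape fits x = -\frac{5}{8} with lower {\frac{5}{2}, 4}.


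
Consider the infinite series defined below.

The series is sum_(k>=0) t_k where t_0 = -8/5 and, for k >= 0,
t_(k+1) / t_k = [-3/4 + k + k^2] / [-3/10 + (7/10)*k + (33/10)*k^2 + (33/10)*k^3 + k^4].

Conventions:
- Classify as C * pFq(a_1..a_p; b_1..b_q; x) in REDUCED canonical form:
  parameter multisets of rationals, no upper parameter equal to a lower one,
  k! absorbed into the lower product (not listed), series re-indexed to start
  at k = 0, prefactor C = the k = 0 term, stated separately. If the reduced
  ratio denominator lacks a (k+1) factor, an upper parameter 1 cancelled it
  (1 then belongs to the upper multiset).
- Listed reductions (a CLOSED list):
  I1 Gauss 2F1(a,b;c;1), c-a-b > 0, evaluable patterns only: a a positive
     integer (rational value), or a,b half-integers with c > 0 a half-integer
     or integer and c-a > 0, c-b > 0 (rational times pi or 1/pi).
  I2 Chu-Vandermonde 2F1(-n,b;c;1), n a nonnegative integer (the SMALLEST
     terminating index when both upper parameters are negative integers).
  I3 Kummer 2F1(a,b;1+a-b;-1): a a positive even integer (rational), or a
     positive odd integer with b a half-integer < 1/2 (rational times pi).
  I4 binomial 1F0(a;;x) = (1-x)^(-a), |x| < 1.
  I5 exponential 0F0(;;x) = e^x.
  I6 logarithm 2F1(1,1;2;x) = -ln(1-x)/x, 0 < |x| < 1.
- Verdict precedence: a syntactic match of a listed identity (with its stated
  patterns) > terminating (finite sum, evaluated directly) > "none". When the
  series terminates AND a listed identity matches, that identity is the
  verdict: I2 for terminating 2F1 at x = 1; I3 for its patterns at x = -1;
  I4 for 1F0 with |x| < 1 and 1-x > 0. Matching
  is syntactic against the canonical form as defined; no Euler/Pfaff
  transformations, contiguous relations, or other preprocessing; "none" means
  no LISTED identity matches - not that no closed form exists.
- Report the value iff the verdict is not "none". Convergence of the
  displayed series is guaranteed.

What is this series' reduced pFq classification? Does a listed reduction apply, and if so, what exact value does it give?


Classification (C = -8/5): 1F2 with upper {-1/2}, lower {-1/5, 1}, argument x = 1. Verdict: none - this 1F2 at x = 1 matches no listed pattern, and upper {-1/2} holds no stopper.

Key observation: with t_0 = -8/5, the ratio is unreduced: k + 3/2 divides both sides (C = -8/5, x = 1).
Term ratio: r(k) = 1 * (k-1/2) / [(k-1/5) (k+1) (k+1)] - rational in k, leading ratio 1; with t_0 = -8/5, classification follows.


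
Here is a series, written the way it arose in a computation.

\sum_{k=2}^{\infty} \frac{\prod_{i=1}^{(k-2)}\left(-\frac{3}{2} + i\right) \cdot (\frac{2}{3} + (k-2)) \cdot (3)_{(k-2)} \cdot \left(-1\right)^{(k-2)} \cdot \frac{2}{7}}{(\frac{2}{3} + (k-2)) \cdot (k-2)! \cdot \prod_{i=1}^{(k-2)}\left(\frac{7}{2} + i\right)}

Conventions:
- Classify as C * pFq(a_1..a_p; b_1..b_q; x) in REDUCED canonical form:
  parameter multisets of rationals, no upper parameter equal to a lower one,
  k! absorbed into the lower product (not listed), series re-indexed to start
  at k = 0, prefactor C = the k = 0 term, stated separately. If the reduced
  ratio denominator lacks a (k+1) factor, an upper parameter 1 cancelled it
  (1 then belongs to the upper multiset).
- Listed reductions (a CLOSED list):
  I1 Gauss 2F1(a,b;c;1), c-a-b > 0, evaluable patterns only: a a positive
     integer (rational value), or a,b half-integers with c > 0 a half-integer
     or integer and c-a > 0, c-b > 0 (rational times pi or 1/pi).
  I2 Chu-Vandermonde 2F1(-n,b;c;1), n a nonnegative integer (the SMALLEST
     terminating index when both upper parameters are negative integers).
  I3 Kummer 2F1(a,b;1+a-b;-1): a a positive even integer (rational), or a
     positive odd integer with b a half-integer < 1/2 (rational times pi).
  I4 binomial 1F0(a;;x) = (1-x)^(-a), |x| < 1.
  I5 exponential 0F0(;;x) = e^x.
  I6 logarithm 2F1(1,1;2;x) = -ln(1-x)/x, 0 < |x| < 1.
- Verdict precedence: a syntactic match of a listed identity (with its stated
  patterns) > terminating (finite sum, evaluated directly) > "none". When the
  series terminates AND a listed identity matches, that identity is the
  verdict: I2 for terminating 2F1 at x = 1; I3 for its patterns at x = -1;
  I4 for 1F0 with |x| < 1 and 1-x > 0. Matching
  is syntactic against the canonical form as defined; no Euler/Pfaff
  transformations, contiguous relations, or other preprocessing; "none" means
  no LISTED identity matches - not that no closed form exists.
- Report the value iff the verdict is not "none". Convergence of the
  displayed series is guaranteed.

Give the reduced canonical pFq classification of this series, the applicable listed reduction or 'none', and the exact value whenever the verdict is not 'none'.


Prefactor \frac{2}{7}, argument -1: 2F1 with upper {-\frac{1}{2}, 3} over lower {\frac{9}{2}}. Verdict (x = -1): Kummer (I3) applies (x = -1; c = \frac{9}{2} equals 1+a-b for upper {-\frac{1}{2}, 3}: listed pattern). Sum: \frac{15}{128} \cdot \pi.

First insight: from the first term \frac{2}{7}: striking the common factor k + 2/3 reduces the term (prefactor 2/7).
Term ratio: r(k) = -1 * (k-\frac{1}{2}) (k+3) / [(k+\frac{9}{2}) (k+1)] - rational; roots negated = parameters, x = -1, C = \frac{2}{7}.


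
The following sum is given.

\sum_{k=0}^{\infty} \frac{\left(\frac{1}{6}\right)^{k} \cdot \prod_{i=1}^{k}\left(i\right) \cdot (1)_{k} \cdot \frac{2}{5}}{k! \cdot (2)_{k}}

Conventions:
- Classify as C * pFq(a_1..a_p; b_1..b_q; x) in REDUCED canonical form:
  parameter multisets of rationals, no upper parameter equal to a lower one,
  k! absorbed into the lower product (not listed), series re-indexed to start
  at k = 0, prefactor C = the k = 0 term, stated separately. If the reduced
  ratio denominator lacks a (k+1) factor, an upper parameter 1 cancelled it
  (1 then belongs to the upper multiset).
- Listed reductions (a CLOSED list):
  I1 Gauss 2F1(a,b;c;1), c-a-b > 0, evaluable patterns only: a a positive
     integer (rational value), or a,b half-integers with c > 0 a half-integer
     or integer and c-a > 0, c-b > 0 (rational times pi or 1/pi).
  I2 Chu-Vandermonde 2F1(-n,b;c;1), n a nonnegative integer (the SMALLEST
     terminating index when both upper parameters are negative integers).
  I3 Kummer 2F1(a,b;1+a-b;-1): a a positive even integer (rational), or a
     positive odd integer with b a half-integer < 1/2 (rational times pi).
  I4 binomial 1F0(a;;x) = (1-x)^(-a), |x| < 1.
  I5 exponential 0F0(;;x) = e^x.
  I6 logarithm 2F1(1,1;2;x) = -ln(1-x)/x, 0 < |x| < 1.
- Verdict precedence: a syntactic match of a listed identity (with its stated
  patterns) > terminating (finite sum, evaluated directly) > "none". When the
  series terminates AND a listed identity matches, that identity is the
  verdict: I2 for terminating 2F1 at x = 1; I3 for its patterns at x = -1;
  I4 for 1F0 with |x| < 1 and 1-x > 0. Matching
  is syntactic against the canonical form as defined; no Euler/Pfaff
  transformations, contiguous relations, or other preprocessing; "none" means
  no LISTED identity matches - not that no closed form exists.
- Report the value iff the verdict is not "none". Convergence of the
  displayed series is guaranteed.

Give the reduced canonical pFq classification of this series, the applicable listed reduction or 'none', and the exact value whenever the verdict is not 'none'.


Prefactor \frac{2}{5}, argument \frac{1}{6}: 2F1 with upper {1, 1} over lower {2}. Verdict at x = \frac{1}{6}: logarithm (I6) matches (the logarithm: parameters (1,1;2), x = \frac{1}{6}). Its exact value is \left(-\frac{12}{5}\right) \cdot \ln\left(\frac{5}{6}\right).

Key observation: x = \frac{1}{6} and the running product (prefactor 2/5) telescopes to a rising factorial.
Term ratio: r(k) = \frac{1}{6} * (k+1) (k+1) / [(k+2) (k+1)] ; factor over Q: parameters, x = \frac{1}{6}, and C = \frac{2}{5}.


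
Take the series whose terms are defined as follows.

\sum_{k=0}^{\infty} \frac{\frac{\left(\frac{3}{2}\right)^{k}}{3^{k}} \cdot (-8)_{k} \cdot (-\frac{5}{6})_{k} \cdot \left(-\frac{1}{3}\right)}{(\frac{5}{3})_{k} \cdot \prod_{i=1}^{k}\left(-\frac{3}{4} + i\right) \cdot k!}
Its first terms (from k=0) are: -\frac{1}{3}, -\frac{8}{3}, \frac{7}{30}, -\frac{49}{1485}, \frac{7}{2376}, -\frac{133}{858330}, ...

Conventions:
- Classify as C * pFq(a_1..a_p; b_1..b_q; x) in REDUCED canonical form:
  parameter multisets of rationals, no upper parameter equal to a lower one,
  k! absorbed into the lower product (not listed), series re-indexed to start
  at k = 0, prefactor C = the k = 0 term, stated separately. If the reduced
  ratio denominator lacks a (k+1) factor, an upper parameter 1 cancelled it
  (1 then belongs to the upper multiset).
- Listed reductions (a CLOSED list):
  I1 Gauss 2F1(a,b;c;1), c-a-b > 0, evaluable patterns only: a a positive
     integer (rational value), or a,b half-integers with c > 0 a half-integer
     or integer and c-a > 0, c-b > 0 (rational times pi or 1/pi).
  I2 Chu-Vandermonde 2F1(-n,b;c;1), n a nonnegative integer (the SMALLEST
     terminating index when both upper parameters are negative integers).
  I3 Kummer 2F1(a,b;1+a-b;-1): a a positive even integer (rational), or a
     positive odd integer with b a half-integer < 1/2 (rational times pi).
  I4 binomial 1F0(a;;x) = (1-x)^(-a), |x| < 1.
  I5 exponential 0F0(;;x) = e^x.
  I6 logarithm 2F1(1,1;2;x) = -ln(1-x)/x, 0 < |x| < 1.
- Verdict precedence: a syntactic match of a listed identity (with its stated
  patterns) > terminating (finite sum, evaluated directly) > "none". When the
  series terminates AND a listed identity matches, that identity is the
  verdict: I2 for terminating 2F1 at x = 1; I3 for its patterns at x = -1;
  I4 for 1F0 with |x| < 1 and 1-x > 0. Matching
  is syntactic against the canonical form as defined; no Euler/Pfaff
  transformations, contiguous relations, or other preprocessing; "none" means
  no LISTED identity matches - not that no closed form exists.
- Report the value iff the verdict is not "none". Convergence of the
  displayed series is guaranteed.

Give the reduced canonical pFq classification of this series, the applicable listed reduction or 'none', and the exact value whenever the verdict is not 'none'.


Structural cue: with t_0 = -\frac{1}{3}, the two k-th powers (prefactor -1/3) combine into one argument.
Adjacent-term ratio: r(k) = \frac{1}{2} * (k-8) (k-\frac{5}{6}) / [(k+\frac{1}{4}) (k+\frac{5}{3}) (k+1)] - poly over poly, x = \frac{1}{2} from leading terms; C = -\frac{1}{3} at k = 0.

Classification (C = -\frac{1}{3}): 2F2 with upper {-8, -\frac{5}{6}}, lower {\frac{1}{4}, \frac{5}{3}}, argument x = \frac{1}{2}. Verdict: terminating - the sum ends at index 8 because -8 is a negative integer; exact evaluation follows. Exact value: -\frac{27976581883483}{10002826753920}.


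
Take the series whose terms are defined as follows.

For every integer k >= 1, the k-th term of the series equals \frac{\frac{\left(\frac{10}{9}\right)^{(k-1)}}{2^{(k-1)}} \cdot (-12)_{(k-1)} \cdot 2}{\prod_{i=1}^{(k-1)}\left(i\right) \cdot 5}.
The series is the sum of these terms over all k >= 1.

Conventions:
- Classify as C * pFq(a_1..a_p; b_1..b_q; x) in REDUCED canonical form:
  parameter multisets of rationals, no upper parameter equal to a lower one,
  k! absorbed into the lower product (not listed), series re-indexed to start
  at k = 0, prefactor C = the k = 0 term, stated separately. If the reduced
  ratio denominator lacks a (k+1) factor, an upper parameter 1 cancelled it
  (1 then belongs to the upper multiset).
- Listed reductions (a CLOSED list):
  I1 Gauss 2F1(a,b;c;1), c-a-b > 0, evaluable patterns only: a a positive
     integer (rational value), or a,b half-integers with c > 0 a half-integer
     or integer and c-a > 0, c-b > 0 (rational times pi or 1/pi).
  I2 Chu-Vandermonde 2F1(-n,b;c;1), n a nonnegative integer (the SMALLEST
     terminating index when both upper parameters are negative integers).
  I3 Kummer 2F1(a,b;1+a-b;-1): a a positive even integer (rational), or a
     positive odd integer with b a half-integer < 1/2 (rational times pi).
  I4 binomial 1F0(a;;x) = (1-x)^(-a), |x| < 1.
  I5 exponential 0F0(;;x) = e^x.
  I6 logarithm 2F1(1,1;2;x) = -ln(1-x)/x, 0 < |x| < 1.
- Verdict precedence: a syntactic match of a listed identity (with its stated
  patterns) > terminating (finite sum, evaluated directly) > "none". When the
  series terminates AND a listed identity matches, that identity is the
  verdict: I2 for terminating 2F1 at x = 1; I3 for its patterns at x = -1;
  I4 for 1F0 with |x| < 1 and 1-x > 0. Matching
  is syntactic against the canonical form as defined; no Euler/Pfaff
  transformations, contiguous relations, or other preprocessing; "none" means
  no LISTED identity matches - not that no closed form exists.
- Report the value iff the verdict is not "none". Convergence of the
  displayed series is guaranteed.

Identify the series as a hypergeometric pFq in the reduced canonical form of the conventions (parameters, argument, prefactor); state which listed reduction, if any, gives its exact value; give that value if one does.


Canonical form: C = \frac{2}{5} times 1F0 with upper {-12}, lower {-}, x = \frac{5}{9}. Verdict at x = \frac{5}{9}: the binomial series (I4) matches (the 1F0 binomial series: exponent 12, x = \frac{5}{9}). Exact value: \frac{33554432}{1412147682405}.

Key step: x = \frac{5}{9} and the constant factors (C = 2/5) combine into one prefactor.
Step ratio: r(k) = \frac{5}{9} * (k-12) / [(k+1)] - rational in k, leading ratio \frac{5}{9}; with t_0 = \frac{2}{5}, classification follows.


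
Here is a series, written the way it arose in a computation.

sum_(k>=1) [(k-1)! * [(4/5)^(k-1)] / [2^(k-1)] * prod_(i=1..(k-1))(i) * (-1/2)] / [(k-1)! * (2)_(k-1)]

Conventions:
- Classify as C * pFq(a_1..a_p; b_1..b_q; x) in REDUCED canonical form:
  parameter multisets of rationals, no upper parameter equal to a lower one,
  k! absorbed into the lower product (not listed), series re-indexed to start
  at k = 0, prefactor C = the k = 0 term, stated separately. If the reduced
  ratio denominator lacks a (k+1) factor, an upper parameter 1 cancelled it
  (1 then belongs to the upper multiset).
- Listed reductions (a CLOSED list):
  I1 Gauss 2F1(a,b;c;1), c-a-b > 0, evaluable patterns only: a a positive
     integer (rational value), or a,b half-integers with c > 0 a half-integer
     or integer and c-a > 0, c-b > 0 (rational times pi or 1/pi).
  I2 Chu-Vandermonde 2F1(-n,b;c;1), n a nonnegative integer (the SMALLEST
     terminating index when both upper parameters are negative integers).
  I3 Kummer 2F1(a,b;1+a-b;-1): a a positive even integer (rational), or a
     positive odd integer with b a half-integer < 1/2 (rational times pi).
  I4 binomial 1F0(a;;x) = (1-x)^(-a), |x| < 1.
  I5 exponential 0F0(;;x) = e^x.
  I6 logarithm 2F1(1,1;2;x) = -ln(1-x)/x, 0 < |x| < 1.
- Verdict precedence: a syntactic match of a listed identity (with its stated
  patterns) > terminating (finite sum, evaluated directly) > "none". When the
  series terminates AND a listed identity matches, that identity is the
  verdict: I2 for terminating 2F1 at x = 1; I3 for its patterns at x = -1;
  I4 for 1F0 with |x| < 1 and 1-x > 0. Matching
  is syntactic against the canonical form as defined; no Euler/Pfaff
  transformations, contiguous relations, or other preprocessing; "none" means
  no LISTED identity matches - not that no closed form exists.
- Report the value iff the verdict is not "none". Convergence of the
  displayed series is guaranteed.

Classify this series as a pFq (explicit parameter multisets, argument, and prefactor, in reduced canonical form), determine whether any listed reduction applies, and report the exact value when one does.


Key observation: t_0 = -1/2 here, and the two k-th powers (prefactor -1/2) combine into one argument.
Consecutive-term ratio: r(k) = (2/5) * (k+1) (k+1) / [(k+2) (k+1)] ; factor over Q: parameters, x = (2/5), and C = -1/2.

This is -1/2 * 2F1(1, 1; 2; 2/5) in reduced canonical form. Verdict: logarithm (I6) matches (the logarithm: parameters (1,1;2), x = 2/5). Sum: (5/4) * ln(3/5).


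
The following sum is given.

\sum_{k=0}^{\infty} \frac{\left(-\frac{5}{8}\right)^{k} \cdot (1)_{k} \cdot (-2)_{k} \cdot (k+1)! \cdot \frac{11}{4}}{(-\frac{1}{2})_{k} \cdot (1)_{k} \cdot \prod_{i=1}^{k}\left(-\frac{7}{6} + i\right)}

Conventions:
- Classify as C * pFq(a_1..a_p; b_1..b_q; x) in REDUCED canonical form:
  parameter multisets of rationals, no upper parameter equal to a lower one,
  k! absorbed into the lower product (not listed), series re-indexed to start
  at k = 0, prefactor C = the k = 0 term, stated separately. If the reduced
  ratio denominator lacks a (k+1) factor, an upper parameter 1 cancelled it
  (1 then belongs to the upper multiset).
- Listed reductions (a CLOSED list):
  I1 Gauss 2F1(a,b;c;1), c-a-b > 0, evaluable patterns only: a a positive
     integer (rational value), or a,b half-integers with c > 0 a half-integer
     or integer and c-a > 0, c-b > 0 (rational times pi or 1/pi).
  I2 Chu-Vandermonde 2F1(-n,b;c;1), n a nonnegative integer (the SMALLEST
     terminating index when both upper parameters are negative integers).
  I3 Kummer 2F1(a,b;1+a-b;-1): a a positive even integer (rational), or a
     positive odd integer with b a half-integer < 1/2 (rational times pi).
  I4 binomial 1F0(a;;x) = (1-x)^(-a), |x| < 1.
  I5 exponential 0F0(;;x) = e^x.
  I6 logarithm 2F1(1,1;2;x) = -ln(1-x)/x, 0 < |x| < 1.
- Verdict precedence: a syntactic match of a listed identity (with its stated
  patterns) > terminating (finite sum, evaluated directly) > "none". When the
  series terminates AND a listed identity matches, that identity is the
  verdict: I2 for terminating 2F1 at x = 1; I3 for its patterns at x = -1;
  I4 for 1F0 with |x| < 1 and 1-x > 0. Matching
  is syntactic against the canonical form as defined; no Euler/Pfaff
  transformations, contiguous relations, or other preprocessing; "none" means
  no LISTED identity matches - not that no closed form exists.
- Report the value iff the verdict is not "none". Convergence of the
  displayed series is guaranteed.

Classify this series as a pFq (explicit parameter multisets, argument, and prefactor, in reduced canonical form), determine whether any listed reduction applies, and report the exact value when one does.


x = -\frac{5}{8} here; the reduced form reads 3F2, upper {-2, 1, 2}, lower {-\frac{1}{2}, -\frac{1}{6}}, C = \frac{11}{4}. Verdict: terminating at k = 2: the factor (-2)_k kills every later term; summing the 3 survivors is exact. Exact value: \frac{913}{2}.

Key step: t_0 = \frac{11}{4} here, and the factorial ratio (prefactor 11/4) (k+a-1)!/(a-1)! is a rising factorial (a)_k.
Adjacent-term ratio: r(k) = -\frac{5}{8} * (k-2) (k+1) (k+2) / [(k-\frac{1}{2}) (k-\frac{1}{6}) (k+1)] ; factor over Q: parameters, x = -\frac{5}{8}, and C = \frac{11}{4}.


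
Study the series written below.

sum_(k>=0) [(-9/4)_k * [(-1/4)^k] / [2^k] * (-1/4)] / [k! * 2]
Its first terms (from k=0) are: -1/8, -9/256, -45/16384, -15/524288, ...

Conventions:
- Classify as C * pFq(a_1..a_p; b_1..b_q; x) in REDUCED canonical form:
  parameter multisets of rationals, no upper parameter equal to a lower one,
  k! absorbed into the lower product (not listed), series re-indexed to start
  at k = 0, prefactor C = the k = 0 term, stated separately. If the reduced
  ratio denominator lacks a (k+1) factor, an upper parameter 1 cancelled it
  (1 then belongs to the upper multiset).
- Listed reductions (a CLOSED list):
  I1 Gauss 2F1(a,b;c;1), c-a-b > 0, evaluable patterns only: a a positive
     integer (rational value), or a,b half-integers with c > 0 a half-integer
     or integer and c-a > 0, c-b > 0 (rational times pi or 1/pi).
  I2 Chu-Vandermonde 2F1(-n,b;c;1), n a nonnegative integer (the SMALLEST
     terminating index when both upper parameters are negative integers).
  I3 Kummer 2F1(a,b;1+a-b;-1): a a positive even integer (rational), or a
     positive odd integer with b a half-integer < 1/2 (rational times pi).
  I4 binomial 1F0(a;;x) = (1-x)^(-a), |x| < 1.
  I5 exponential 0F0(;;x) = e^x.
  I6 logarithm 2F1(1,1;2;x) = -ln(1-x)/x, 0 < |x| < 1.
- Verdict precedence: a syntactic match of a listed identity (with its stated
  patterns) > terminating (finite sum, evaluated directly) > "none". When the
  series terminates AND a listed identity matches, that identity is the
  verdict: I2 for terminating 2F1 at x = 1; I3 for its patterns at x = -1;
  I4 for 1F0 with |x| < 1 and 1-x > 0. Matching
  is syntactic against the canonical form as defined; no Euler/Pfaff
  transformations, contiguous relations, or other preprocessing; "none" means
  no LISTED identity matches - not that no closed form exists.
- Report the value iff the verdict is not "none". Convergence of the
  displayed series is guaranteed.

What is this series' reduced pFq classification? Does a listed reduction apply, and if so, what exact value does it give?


x = -1/8 here; the reduced form reads 1F0, upper {-9/4}, lower {-}, C = -1/8. Verdict: the I4 binomial reduction applies (the 1F0 binomial series: exponent 9/4, x = -1/8). Sum: (-1/8) * (9/8)^(9/4).

Key step: t_0 = -1/8 here, and the two k-th powers (prefactor -1/8) combine into one argument.
Term ratio: r(k) = (-1/8) * (k-9/4) / [(k+1)] - rational in k. x = (-1/8); t_0 = -1/8; negate the roots.


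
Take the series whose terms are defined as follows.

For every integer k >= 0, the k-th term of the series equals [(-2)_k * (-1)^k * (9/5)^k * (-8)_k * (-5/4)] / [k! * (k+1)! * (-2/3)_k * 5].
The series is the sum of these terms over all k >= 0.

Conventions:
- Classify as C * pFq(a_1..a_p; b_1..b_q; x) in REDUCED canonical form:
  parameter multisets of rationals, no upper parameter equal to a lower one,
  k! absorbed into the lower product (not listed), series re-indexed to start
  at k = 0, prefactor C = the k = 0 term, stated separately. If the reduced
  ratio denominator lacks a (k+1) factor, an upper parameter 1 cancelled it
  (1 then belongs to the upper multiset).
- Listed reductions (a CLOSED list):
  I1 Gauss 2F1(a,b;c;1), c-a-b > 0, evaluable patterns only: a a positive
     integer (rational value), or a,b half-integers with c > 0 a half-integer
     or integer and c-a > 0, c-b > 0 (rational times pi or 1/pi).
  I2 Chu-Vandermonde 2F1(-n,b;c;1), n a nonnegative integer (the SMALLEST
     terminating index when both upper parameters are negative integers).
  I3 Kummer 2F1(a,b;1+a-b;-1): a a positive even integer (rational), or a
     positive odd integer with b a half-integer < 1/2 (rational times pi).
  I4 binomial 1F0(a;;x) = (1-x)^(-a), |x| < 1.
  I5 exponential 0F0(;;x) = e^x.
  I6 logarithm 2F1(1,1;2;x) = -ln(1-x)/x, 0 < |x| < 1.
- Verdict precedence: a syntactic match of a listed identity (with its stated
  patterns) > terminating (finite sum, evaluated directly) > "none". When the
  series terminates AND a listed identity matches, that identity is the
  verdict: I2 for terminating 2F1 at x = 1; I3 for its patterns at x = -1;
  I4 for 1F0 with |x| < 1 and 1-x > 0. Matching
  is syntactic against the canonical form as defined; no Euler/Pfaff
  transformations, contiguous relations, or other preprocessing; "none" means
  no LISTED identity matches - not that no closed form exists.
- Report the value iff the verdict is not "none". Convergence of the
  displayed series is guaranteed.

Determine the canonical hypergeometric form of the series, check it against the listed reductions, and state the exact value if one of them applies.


x = -9/5 here; the reduced form reads 2F2, upper {-8, -2}, lower {-2/3, 2}, C = -1/4. Verdict: terminating. (-2)_k vanishes past k = 2, leaving a 3-term sum, computed directly. Its exact value is 2837/100.

First insight: from the first term -1/4: the (-1)^k factor (prefactor -1/4) folds into the argument's sign.
Adjacent-term ratio: r(k) = (-9/5) * (k-8) (k-2) / [(k-2/3) (k+2) (k+1)] - rational in k, leading ratio (-9/5); with t_0 = -1/4, classification follows.


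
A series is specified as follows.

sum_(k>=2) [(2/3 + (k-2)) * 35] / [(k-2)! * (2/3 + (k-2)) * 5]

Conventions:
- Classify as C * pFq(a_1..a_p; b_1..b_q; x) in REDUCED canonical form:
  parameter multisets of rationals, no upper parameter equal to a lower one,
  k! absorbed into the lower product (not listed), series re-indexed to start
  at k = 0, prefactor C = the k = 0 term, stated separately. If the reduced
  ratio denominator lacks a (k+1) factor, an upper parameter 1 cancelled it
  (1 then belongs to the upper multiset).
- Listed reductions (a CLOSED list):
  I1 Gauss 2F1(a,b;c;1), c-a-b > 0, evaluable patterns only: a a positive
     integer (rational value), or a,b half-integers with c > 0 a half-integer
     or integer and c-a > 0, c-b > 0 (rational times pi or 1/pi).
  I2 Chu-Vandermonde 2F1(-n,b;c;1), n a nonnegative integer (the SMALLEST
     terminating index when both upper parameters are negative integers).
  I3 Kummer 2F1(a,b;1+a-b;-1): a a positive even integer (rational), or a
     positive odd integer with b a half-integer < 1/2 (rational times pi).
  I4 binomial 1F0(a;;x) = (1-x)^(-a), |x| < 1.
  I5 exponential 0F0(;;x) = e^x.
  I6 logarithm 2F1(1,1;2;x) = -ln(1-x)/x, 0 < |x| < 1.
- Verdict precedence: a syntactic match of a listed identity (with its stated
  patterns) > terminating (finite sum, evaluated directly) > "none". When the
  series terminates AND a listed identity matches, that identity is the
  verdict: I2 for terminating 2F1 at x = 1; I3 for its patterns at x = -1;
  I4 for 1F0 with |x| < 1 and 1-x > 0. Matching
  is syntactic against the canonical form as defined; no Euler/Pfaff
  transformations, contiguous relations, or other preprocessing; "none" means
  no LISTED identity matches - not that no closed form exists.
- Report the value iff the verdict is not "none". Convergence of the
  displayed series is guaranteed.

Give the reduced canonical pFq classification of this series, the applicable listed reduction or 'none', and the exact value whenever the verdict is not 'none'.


Classification (C = 7): 0F0 with upper {-}, lower {-}, argument x = 1. Verdict: this is the exponential series (I5) (the 0F0 exponential series at x = 1). Exact value: 7 * e^(1).

Key step: t_0 = 7 here, and striking the common factor k + 2/3 reduces the term (prefactor 7).
Ratio: r(k) = 1 * 1 / [(k+1)] - rational; roots negated = parameters, x = 1, C = 7.


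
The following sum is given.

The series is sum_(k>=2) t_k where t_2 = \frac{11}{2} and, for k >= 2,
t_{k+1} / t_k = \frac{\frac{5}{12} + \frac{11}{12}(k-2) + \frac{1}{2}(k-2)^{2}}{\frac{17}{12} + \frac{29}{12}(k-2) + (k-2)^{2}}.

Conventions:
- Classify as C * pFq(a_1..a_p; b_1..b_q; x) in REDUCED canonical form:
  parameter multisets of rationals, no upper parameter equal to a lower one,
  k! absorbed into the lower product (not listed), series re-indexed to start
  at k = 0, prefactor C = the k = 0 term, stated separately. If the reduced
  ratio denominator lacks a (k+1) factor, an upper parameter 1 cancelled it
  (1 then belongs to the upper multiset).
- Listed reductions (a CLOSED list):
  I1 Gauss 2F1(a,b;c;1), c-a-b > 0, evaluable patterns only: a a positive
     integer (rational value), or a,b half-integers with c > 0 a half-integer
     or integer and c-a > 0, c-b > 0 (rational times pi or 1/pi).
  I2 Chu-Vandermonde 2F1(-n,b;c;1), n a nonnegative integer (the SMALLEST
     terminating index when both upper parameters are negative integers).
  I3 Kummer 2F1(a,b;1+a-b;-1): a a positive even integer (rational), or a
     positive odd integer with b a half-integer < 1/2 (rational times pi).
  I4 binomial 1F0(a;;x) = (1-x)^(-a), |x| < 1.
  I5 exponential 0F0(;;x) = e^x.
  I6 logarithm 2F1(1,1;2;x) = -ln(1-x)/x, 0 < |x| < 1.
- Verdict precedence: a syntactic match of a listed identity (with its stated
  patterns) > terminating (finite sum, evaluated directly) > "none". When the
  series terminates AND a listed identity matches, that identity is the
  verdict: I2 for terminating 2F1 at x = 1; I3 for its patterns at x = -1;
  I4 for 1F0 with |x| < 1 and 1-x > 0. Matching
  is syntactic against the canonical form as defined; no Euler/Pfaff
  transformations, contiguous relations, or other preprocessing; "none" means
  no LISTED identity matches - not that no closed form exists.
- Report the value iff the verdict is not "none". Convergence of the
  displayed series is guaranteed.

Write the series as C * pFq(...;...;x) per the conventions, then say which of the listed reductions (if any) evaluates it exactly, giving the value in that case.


With C = \frac{11}{2}: the canonical form is 2F1(\frac{5}{6}, 1; \frac{17}{12}; \frac{1}{2}). Verdict: none - at argument \frac{1}{2} the multisets {\frac{5}{6}, 1} ; {\frac{17}{12}} match no listed identity.

Key step: x = \frac{1}{2} and the expanded ratio factors over Q; C = 11/2, roots give parameters.
Step ratio: r(k) = \frac{1}{2} * (k+\frac{5}{6}) (k+1) / [(k+\frac{17}{12}) (k+1)] - rational; roots negated = parameters, x = \frac{1}{2}, C = \frac{11}{2}.


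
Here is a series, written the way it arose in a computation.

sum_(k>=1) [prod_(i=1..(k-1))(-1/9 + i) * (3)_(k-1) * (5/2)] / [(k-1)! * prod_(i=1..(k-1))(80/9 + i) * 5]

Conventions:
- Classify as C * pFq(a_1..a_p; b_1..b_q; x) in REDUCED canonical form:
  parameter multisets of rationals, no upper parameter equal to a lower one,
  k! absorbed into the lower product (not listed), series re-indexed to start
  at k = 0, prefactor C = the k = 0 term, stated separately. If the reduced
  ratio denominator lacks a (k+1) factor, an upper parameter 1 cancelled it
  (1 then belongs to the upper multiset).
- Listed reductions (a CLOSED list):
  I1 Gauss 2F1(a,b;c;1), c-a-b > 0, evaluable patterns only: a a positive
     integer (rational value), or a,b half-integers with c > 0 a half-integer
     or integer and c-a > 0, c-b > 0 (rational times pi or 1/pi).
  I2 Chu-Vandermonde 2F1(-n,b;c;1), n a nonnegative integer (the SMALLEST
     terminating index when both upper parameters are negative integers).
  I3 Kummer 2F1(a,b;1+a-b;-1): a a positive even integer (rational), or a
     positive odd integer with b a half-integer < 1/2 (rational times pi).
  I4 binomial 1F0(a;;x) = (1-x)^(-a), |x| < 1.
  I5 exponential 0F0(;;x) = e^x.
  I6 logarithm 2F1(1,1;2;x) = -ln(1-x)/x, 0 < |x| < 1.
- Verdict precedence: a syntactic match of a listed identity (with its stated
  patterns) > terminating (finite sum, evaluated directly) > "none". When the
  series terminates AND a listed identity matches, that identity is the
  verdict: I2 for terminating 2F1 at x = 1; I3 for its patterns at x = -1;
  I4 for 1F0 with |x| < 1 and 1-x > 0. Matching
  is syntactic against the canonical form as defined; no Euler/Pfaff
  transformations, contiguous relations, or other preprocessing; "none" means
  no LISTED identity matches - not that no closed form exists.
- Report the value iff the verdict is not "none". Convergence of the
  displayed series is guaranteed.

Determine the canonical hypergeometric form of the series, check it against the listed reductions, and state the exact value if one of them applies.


Structural cue: with t_0 = 1/2, the running product (prefactor 1/2) telescopes to a rising factorial.
Adjacent-term ratio: r(k) = 1 * (k+8/9) (k+3) / [(k+89/9) (k+1)] - rational in k, leading ratio 1; with t_0 = 1/2, classification follows.

The series (x = 1) is 2F1: upper {8/9, 3}, lower {89/9}, prefactor 1/2. Verdict at x = 1: Gauss's theorem (I1) matches (x = 1: the Gamma ratio telescopes since c-a-b = 6 > 0 and a = 3 in Z>0). Its exact value is 11005/15309.
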